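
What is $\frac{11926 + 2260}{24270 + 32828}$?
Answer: $\frac{7093}{28549} \approx 0.24845$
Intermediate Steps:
$\frac{11926 + 2260}{24270 + 32828} = \frac{14186}{57098} = 14186 \cdot \frac{1}{57098} = \frac{7093}{28549}$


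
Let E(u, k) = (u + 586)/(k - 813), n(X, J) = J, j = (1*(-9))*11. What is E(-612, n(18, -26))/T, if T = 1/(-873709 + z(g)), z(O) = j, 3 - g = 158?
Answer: -22719008/839 ≈ -27079.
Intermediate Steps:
j = -99 (j = -9*11 = -99)
g = -155 (g = 3 - 1*158 = 3 - 158 = -155)
z(O) = -99
E(u, k) = (586 + u)/(-813 + k)
T = -1/873808 (T = 1/(-873709 - 99) = 1/(-873808) = -1/873808 ≈ -1.1444e-6)
E(-612, n(18, -26))/T = ((586 - 612)/(-813 - 26))/(-1/873808) = (-26/(-839))*(-873808) = -1/839*(-26)*(-873808) = (26/839)*(-873808) = -22719008/839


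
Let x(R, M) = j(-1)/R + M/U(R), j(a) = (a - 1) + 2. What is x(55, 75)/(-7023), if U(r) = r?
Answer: -5/25751 ≈ -0.00019417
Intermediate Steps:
j(a) = 1 + a (j(a) = (-1 + a) + 2 = 1 + a)
x(R, M) = M/R (x(R, M) = (1 - 1)/R + M/R = 0/R + M/R = 0 + M/R = M/R)
x(55, 75)/(-7023) = (75/55)/(-7023) = (75*(1/55))*(-1/7023) = (15/11)*(-1/7023) = -5/25751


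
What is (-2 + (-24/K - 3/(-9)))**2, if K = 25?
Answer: 38809/5625 ≈ 6.8994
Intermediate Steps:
(-2 + (-24/K - 3/(-9)))**2 = (-2 + (-24/25 - 3/(-9)))**2 = (-2 + (-24*1/25 - 3*(-1/9)))**2 = (-2 + (-24/25 + 1/3))**2 = (-2 - 47/75)**2 = (-197/75)**2 = 38809/5625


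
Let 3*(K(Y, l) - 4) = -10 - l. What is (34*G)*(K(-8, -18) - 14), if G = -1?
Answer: 748/3 ≈ 249.33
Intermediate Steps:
K(Y, l) = ⅔ - l/3 (K(Y, l) = 4 + (-10 - l)/3 = 4 + (-10/3 - l/3) = ⅔ - l/3)
(34*G)*(K(-8, -18) - 14) = (34*(-1))*((⅔ - ⅓*(-18)) - 14) = -34*((⅔ + 6) - 14) = -34*(20/3 - 14) = -34*(-22/3) = 748/3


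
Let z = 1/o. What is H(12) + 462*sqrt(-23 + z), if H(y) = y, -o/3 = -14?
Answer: 12 + 11*I*sqrt(40530) ≈ 12.0 + 2214.5*I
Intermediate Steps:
o = 42 (o = -3*(-14) = 42)
z = 1/42 ≈ 0.023810
H(12) + 462*sqrt(-23 + z) = 12 + 462*sqrt(-23 + 1/42) = 12 + 462*sqrt(-965/42) = 12 + 462*(I*sqrt(40530)/42) = 12 + 11*I*sqrt(40530)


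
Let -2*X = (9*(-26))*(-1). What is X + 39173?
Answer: 39056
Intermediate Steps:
X = -117 (X = -9*(-26)*(-1)/2 = -(-117)*(-1) = -½*234 = -117)
X + 39173 = -117 + 39173 = 39056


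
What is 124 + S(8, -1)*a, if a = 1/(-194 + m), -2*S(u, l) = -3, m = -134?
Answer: 81341/656 ≈ 124.00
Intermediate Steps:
S(u, l) = 3/2 (S(u, l) = -½*(-3) = 3/2)
a = -1/328 (a = 1/(-194 - 134) = 1/(-328) = -1/328 ≈ -0.0030488)
124 + S(8, -1)*a = 124 + (3/2)*(-1/328) = 124 - 3/656 = 81341/656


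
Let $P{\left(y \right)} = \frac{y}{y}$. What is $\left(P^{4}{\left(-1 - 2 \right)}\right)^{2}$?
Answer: $1$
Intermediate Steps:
$P{\left(y \right)} = 1$
$\left(P^{4}{\left(-1 - 2 \right)}\right)^{2} = \left(1^{4}\right)^{2} = 1^{2} = 1$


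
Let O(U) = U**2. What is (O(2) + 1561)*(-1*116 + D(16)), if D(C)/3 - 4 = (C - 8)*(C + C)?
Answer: 1039160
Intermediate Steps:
D(C) = 12 + 6*C*(-8 + C) (D(C) = 12 + 3*((C - 8)*(C + C)) = 12 + 3*((-8 + C)*(2*C)) = 12 + 3*(2*C*(-8 + C)) = 12 + 6*C*(-8 + C))
(O(2) + 1561)*(-1*116 + D(16)) = (2**2 + 1561)*(-1*116 + (12 - 48*16 + 6*16**2)) = (4 + 1561)*(-116 + (12 - 768 + 6*256)) = 1565*(-116 + (12 - 768 + 1536)) = 1565*(-116 + 780) = 1565*664 = 1039160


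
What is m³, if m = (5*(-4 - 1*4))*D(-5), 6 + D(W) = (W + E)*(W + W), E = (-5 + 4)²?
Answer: -2515456000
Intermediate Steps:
E = 1 (E = (-1)² = 1)
D(W) = -6 + 2*W*(1 + W) (D(W) = -6 + (W + 1)*(W + W) = -6 + (1 + W)*(2*W) = -6 + 2*W*(1 + W))
m = -1360 (m = (5*(-4 - 1*4))*(-6 + 2*(-5) + 2*(-5)²) = (5*(-4 - 4))*(-6 - 10 + 2*25) = (5*(-8))*(-6 - 10 + 50) = -40*34 = -1360)
m³ = (-1360)³ = -2515456000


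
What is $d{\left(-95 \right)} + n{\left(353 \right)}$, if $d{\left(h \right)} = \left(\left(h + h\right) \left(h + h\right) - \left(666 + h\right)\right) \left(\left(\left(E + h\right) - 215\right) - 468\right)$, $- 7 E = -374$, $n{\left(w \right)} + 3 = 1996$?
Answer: $- \frac{180189137}{7} \approx -2.5741 \cdot 10^{7}$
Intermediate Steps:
$n{\left(w \right)} = 1993$ ($n{\left(w \right)} = -3 + 1996 = 1993$)
$E = \frac{374}{7}$ ($E = \left(- \frac{1}{7}\right) \left(-374\right) = \frac{374}{7} \approx 53.429$)
$d{\left(h \right)} = \left(- \frac{4407}{7} + h\right) \left(-666 - h + 4 h^{2}\right)$ ($d{\left(h \right)} = \left(\left(h + h\right) \left(h + h\right) - \left(666 + h\right)\right) \left(\left(\left(\frac{374}{7} + h\right) - 215\right) - 468\right) = \left(2 h 2 h - \left(666 + h\right)\right) \left(\left(- \frac{1131}{7} + h\right) - 468\right) = \left(4 h^{2} - \left(666 + h\right)\right) \left(- \frac{4407}{7} + h\right) = \left(-666 - h + 4 h^{2}\right) \left(- \frac{4407}{7} + h\right) = \left(- \frac{4407}{7} + h\right) \left(-666 - h + 4 h^{2}\right)$)
$d{\left(-95 \right)} + n{\left(353 \right)} = \left(\frac{2935062}{7} + 4 \left(-95\right)^{3} - \frac{17635 \left(-95\right)^{2}}{7} - - \frac{24225}{7}\right) + 1993 = \left(\frac{2935062}{7} + 4 \left(-857375\right) - \frac{159155875}{7} + \frac{24225}{7}\right) + 1993 = \left(\frac{2935062}{7} - 3429500 - \frac{159155875}{7} + \frac{24225}{7}\right) + 1993 = - \frac{180203088}{7} + 1993 = - \frac{180189137}{7}$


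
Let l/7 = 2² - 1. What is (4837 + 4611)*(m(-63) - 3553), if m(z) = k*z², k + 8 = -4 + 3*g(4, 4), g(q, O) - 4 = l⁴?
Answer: 21878560833872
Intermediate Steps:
l = 21 (l = 7*(2² - 1) = 7*(4 - 1) = 7*3 = 21)
g(q, O) = 194485 (g(q, O) = 4 + 21⁴ = 4 + 194481 = 194485)
k = 583443 (k = -8 + (-4 + 3*194485) = -8 + (-4 + 583455) = -8 + 583451 = 583443)
m(z) = 583443*z²
(4837 + 4611)*(m(-63) - 3553) = (4837 + 4611)*(583443*(-63)² - 3553) = 9448*(583443*3969 - 3553) = 9448*(2315685267 - 3553) = 9448*2315681714 = 21878560833872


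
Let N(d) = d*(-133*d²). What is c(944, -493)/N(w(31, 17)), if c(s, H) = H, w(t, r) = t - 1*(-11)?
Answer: 493/9853704 ≈ 5.0032e-5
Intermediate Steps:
w(t, r) = 11 + t (w(t, r) = t + 11 = 11 + t)
N(d) = -133*d³
c(944, -493)/N(w(31, 17)) = -493*(-1/(133*(11 + 31)³)) = -493/((-133*42³)) = -493/((-133*74088)) = -493/(-9853704) = -493*(-1/9853704) = 493/9853704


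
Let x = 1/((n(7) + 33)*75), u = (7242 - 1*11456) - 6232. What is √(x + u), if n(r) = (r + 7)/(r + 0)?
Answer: I*√2879178645/525 ≈ 102.21*I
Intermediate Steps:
u = -10446 (u = (7242 - 11456) - 6232 = -4214 - 6232 = -10446)
n(r) = (7 + r)/r
x = 1/2625 (x = 1/(((7 + 7)/7 + 33)*75) = 1/(((⅐)*14 + 33)*75) = 1/((2 + 33)*75) = 1/(35*75) = 1/2625 ≈ 0.00038095)
√(x + u) = √(1/2625 - 10446) = √(-27420749/2625) = I*√2879178645/525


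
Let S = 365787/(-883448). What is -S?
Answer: 365787/883448 ≈ 0.41404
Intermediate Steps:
S = -365787/883448 (S = 365787*(-1/883448) = -365787/883448 ≈ -0.41404)
-S = -1*(-365787/883448) = 365787/883448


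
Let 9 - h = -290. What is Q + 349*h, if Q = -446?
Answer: 103905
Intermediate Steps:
h = 299 (h = 9 - 1*(-290) = 9 + 290 = 299)
Q + 349*h = -446 + 349*299 = -446 + 104351 = 103905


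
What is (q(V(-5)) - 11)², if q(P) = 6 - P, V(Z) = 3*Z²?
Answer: 6400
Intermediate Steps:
(q(V(-5)) - 11)² = ((6 - 3*(-5)²) - 11)² = ((6 - 3*25) - 11)² = ((6 - 1*75) - 11)² = ((6 - 75) - 11)² = (-69 - 11)² = (-80)² = 6400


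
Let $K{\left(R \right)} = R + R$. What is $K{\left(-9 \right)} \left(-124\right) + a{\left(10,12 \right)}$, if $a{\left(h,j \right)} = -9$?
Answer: $2223$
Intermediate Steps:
$K{\left(R \right)} = 2 R$
$K{\left(-9 \right)} \left(-124\right) + a{\left(10,12 \right)} = 2 \left(-9\right) \left(-124\right) - 9 = \left(-18\right) \left(-124\right) - 9 = 2232 - 9 = 2223$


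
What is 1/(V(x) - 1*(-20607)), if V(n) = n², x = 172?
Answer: 1/50191 ≈ 1.9924e-5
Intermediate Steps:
1/(V(x) - 1*(-20607)) = 1/(172² - 1*(-20607)) = 1/(29584 + 20607) = 1/50191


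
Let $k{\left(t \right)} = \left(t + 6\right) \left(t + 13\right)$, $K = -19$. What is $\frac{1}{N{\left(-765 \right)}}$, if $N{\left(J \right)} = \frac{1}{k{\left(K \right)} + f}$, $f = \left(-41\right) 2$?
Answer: $-4$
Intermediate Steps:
$k{\left(t \right)} = \left(6 + t\right) \left(13 + t\right)$
$f = -82$
$N{\left(J \right)} = - \frac{1}{4}$ ($N{\left(J \right)} = \frac{1}{\left(78 + \left(-19\right)^{2} + 19 \left(-19\right)\right) - 82} = \frac{1}{\left(78 + 361 - 361\right) - 82} = \frac{1}{78 - 82} = \frac{1}{-4} = - \frac{1}{4}$)
$\frac{1}{N{\left(-765 \right)}} = \frac{1}{- \frac{1}{4}} = -4$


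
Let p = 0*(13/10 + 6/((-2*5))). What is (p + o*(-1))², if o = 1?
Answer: 1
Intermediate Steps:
p = 0 (p = 0*(13*(⅒) + 6/(-10)) = 0*(13/10 + 6*(-⅒)) = 0*(13/10 - ⅗) = 0*(7/10) = 0)
(p + o*(-1))² = (0 + 1*(-1))² = (0 - 1)² = (-1)² = 1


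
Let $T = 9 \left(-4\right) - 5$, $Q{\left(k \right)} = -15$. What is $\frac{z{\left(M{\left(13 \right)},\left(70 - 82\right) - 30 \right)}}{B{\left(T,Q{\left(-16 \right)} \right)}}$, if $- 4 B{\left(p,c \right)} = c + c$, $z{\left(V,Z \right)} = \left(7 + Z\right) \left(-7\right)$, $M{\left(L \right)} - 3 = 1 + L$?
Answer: $\frac{98}{3} \approx 32.667$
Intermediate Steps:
$M{\left(L \right)} = 4 + L$ ($M{\left(L \right)} = 3 + \left(1 + L\right) = 4 + L$)
$T = -41$ ($T = -36 - 5 = -41$)
$z{\left(V,Z \right)} = -49 - 7 Z$
$B{\left(p,c \right)} = - \frac{c}{2}$ ($B{\left(p,c \right)} = - \frac{c + c}{4} = - \frac{2 c}{4} = - \frac{c}{2}$)
$\frac{z{\left(M{\left(13 \right)},\left(70 - 82\right) - 30 \right)}}{B{\left(T,Q{\left(-16 \right)} \right)}} = \frac{-49 - 7 \left(\left(70 - 82\right) - 30\right)}{\left(- \frac{1}{2}\right) \left(-15\right)} = \frac{-49 - 7 \left(-12 - 30\right)}{\frac{15}{2}} = \left(-49 - -294\right) \frac{2}{15} = \left(-49 + 294\right) \frac{2}{15} = 245 \cdot \frac{2}{15} = \frac{98}{3}$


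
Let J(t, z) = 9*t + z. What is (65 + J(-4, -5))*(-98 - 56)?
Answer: -3696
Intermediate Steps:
J(t, z) = z + 9*t
(65 + J(-4, -5))*(-98 - 56) = (65 + (-5 + 9*(-4)))*(-98 - 56) = (65 + (-5 - 36))*(-154) = (65 - 41)*(-154) = 24*(-154) = -3696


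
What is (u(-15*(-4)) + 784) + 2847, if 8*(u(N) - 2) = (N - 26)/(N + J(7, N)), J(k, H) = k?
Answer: 973661/268 ≈ 3633.1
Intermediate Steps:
u(N) = 2 + (-26 + N)/(8*(7 + N)) (u(N) = 2 + ((N - 26)/(N + 7))/8 = 2 + ((-26 + N)/(7 + N))/8 = 2 + (-26 + N)/(8*(7 + N)))
(u(-15*(-4)) + 784) + 2847 = ((86 + 17*(-15*(-4)))/(8*(7 - 15*(-4))) + 784) + 2847 = ((86 + 17*60)/(8*(7 + 60)) + 784) + 2847 = ((1/8)*(86 + 1020)/67 + 784) + 2847 = ((1/8)*(1/67)*1106 + 784) + 2847 = (553/268 + 784) + 2847 = 210665/268 + 2847 = 973661/268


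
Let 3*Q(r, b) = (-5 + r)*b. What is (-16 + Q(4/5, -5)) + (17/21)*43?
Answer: 542/21 ≈ 25.810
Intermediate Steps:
Q(r, b) = b*(-5 + r)/3 (Q(r, b) = ((-5 + r)*b)/3 = (b*(-5 + r))/3 = b*(-5 + r)/3)
(-16 + Q(4/5, -5)) + (17/21)*43 = (-16 + (1/3)*(-5)*(-5 + 4/5)) + (17/21)*43 = (-16 + (1/3)*(-5)*(-21/5)) + 731/21 = (-16 + 7) + 731/21 = -9 + 731/21 = 542/21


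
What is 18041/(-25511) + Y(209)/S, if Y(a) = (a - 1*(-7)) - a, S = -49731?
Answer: -897375548/1268687541 ≈ -0.70733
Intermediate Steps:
Y(a) = 7 (Y(a) = (a + 7) - a = (7 + a) - a = 7)
18041/(-25511) + Y(209)/S = 18041/(-25511) + 7/(-49731) = 18041*(-1/25511) + 7*(-1/49731) = -18041/25511 - 7/49731 = -897375548/1268687541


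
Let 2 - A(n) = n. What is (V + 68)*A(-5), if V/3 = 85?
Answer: 2261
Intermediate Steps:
V = 255 (V = 3*85 = 255)
A(n) = 2 - n
(V + 68)*A(-5) = (255 + 68)*(2 - 1*(-5)) = 323*(2 + 5) = 323*7 = 2261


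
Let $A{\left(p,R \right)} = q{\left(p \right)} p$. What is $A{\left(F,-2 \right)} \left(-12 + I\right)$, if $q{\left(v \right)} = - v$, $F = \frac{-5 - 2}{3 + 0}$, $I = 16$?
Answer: $- \frac{196}{9} \approx -21.778$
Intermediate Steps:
$F = - \frac{7}{3} \approx -2.3333$
$A{\left(p,R \right)} = - p^{2}$ ($A{\left(p,R \right)} = - p p = - p^{2}$)
$A{\left(F,-2 \right)} \left(-12 + I\right) = - \left(- \frac{7}{3}\right)^{2} \left(-12 + 16\right) = \left(-1\right) \frac{49}{9} \cdot 4 = \left(- \frac{49}{9}\right) 4 = - \frac{196}{9}$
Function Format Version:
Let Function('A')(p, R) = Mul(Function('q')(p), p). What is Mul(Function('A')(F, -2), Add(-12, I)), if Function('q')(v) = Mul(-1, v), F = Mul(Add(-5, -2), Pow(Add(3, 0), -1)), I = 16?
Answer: Rational(-196, 9) ≈ -21.778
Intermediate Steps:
F = Rational(-7, 3) (F = Mul(-7, Pow(3, -1)) = Mul(-7, Rational(1, 3)) = Rational(-7, 3) ≈ -2.3333)
Function('A')(p, R) = Mul(-1, Pow(p, 2)) (Function('A')(p, R) = Mul(Mul(-1, p), p) = Mul(-1, Pow(p, 2)))
Mul(Function('A')(F, -2), Add(-12, I)) = Mul(Mul(-1, Pow(Rational(-7, 3), 2)), Add(-12, 16)) = Mul(Mul(-1, Rational(49, 9)), 4) = Mul(Rational(-49, 9), 4) = Rational(-196, 9)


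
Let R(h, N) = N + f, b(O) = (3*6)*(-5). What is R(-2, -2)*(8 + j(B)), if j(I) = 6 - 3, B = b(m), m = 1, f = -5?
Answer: -77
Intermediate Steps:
b(O) = -90 (b(O) = 18*(-5) = -90)
B = -90
R(h, N) = -5 + N (R(h, N) = N - 5 = -5 + N)
j(I) = 3
R(-2, -2)*(8 + j(B)) = (-5 - 2)*(8 + 3) = -7*11 = -77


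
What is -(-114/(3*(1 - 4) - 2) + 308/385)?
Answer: -614/55 ≈ -11.164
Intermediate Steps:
-(-114/(3*(1 - 4) - 2) + 308/385) = -(-114/(3*(-3) - 2) + 308*(1/385)) = -(-114/(-9 - 2) + 4/5) = -(-114/(-11) + 4/5) = -(-114*(-1/11) + 4/5) = -(114/11 + 4/5) = -1*614/55 = -614/55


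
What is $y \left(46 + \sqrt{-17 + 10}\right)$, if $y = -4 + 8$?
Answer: $184 + 4 i \sqrt{7} \approx 184.0 + 10.583 i$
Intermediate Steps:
$y = 4$
$y \left(46 + \sqrt{-17 + 10}\right) = 4 \left(46 + \sqrt{-17 + 10}\right) = 4 \left(46 + \sqrt{-7}\right) = 4 \left(46 + i \sqrt{7}\right) = 184 + 4 i \sqrt{7}$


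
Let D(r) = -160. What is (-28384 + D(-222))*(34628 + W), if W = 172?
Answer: -993331200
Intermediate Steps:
(-28384 + D(-222))*(34628 + W) = (-28384 - 160)*(34628 + 172) = -28544*34800 = -993331200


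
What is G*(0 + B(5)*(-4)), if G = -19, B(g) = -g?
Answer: -380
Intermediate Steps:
G*(0 + B(5)*(-4)) = -19*(0 - 1*5*(-4)) = -19*(0 - 5*(-4)) = -19*(0 + 20) = -19*20 = -380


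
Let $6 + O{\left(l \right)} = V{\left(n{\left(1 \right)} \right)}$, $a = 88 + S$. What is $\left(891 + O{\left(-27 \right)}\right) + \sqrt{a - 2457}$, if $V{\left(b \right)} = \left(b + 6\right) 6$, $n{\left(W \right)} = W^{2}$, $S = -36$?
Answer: $927 + i \sqrt{2405} \approx 927.0 + 49.041 i$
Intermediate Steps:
$a = 52$ ($a = 88 - 36 = 52$)
$V{\left(b \right)} = 36 + 6 b$ ($V{\left(b \right)} = \left(6 + b\right) 6 = 36 + 6 b$)
$O{\left(l \right)} = 36$ ($O{\left(l \right)} = -6 + \left(36 + 6 \cdot 1^{2}\right) = -6 + \left(36 + 6 \cdot 1\right) = -6 + \left(36 + 6\right) = -6 + 42 = 36$)
$\left(891 + O{\left(-27 \right)}\right) + \sqrt{a - 2457} = \left(891 + 36\right) + \sqrt{52 - 2457} = 927 + \sqrt{-2405} = 927 + i \sqrt{2405}$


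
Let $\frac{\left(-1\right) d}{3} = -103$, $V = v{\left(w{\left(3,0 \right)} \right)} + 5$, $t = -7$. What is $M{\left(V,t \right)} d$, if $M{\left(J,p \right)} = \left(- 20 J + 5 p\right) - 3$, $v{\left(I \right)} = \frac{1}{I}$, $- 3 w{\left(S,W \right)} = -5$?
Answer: $-46350$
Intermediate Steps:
$w{\left(S,W \right)} = \frac{5}{3}$ ($w{\left(S,W \right)} = \left(- \frac{1}{3}\right) \left(-5\right) = \frac{5}{3}$)
$V = \frac{28}{5}$ ($V = \frac{1}{\frac{5}{3}} + 5 = \frac{3}{5} + 5 = \frac{28}{5} \approx 5.6$)
$d = 309$ ($d = \left(-3\right) \left(-103\right) = 309$)
$M{\left(J,p \right)} = -3 - 20 J + 5 p$
$M{\left(V,t \right)} d = \left(-3 - 112 + 5 \left(-7\right)\right) 309 = \left(-3 - 112 - 35\right) 309 = \left(-150\right) 309 = -46350$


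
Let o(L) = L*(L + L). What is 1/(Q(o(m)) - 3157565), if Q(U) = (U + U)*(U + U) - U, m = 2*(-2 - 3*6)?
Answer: 1/37799235 ≈ 2.6456e-8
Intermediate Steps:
m = -40 (m = 2*(-2 - 18) = 2*(-20) = -40)
o(L) = 2*L**2 (o(L) = L*(2*L) = 2*L**2)
Q(U) = -U + 4*U**2 (Q(U) = (2*U)*(2*U) - U = 4*U**2 - U = -U + 4*U**2)
1/(Q(o(m)) - 3157565) = 1/((2*(-40)**2)*(-1 + 4*(2*(-40)**2)) - 3157565) = 1/((2*1600)*(-1 + 4*(2*1600)) - 3157565) = 1/(3200*(-1 + 4*3200) - 3157565) = 1/(3200*(-1 + 12800) - 3157565) = 1/(3200*12799 - 3157565) = 1/(40956800 - 3157565) = 1/37799235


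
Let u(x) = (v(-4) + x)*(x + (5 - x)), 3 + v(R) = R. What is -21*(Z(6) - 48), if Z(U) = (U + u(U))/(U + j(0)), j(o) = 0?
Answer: 2009/2 ≈ 1004.5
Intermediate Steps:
v(R) = -3 + R
u(x) = -35 + 5*x (u(x) = ((-3 - 4) + x)*(x + (5 - x)) = (-7 + x)*5 = -35 + 5*x)
Z(U) = (-35 + 6*U)/U (Z(U) = (U + (-35 + 5*U))/(U + 0) = (-35 + 6*U)/U)
-21*(Z(6) - 48) = -21*((6 - 35/6) - 48) = -21*(1/6 - 48) = -21*(-287/6) = 2009/2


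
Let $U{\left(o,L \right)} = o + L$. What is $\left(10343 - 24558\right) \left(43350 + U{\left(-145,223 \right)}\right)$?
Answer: $-617329020$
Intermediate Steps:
$U{\left(o,L \right)} = L + o$
$\left(10343 - 24558\right) \left(43350 + U{\left(-145,223 \right)}\right) = \left(10343 - 24558\right) \left(43350 + \left(223 - 145\right)\right) = - 14215 \left(43350 + 78\right) = \left(-14215\right) 43428 = -617329020$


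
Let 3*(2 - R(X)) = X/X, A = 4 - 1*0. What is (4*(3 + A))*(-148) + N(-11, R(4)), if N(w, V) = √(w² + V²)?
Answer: -4144 + √1114/3 ≈ -4132.9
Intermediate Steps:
A = 4 (A = 4 + 0 = 4)
R(X) = 5/3 (R(X) = 2 - X/(3*X) = 2 - ⅓*1 = 2 - ⅓ = 5/3)
N(w, V) = √(V² + w²)
(4*(3 + A))*(-148) + N(-11, R(4)) = (4*(3 + 4))*(-148) + √((5/3)² + (-11)²) = (4*7)*(-148) + √(25/9 + 121) = 28*(-148) + √(1114/9) = -4144 + √1114/3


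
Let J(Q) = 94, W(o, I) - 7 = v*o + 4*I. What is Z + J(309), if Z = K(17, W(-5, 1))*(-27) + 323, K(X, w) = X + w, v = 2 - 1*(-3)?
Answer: 336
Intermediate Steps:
v = 5 (v = 2 + 3 = 5)
W(o, I) = 7 + 4*I + 5*o (W(o, I) = 7 + (5*o + 4*I) = 7 + (4*I + 5*o) = 7 + 4*I + 5*o)
Z = 242 (Z = (17 + (7 + 4*1 + 5*(-5)))*(-27) + 323 = (17 + (7 + 4 - 25))*(-27) + 323 = (17 - 14)*(-27) + 323 = 3*(-27) + 323 = -81 + 323 = 242)
Z + J(309) = 242 + 94 = 336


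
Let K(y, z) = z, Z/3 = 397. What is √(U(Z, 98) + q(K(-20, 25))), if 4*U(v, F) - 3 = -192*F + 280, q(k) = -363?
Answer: I*√19985/2 ≈ 70.684*I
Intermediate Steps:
Z = 1191 (Z = 3*397 = 1191)
U(v, F) = 283/4 - 48*F (U(v, F) = ¾ + (-192*F + 280)/4 = ¾ + (280 - 192*F)/4 = ¾ + (70 - 48*F) = 283/4 - 48*F)
√(U(Z, 98) + q(K(-20, 25))) = √((283/4 - 48*98) - 363) = √((283/4 - 4704) - 363) = √(-18533/4 - 363) = √(-19985/4) = I*√19985/2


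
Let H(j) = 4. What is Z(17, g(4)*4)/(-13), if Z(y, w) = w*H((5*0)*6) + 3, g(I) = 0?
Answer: -3/13 ≈ -0.23077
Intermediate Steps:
Z(y, w) = 3 + 4*w (Z(y, w) = w*4 + 3 = 4*w + 3 = 3 + 4*w)
Z(17, g(4)*4)/(-13) = (3 + 4*(0*4))/(-13) = -(3 + 4*0)/13 = -(3 + 0)/13 = -1/13*3 = -3/13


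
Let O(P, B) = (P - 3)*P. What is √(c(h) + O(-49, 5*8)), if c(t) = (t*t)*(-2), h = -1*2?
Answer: 2*√635 ≈ 50.398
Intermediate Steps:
h = -2
c(t) = -2*t² (c(t) = t²*(-2) = -2*t²)
O(P, B) = P*(-3 + P) (O(P, B) = (-3 + P)*P = P*(-3 + P))
√(c(h) + O(-49, 5*8)) = √(-2*(-2)² - 49*(-3 - 49)) = √(-2*4 - 49*(-52)) = √(-8 + 2548) = √2540 = 2*√635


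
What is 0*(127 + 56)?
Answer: 0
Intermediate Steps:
0*(127 + 56) = 0*183 = 0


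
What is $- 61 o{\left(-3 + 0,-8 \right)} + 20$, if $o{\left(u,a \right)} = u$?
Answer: $203$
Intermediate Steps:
$- 61 o{\left(-3 + 0,-8 \right)} + 20 = - 61 \left(-3 + 0\right) + 20 = \left(-61\right) \left(-3\right) + 20 = 183 + 20 = 203$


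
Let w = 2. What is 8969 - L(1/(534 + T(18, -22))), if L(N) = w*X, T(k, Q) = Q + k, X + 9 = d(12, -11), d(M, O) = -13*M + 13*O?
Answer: 9585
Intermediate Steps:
X = -308 (X = -9 + (-13*12 + 13*(-11)) = -9 + (-156 - 143) = -9 - 299 = -308)
L(N) = -616 (L(N) = 2*(-308) = -616)
8969 - L(1/(534 + T(18, -22))) = 8969 - 1*(-616) = 8969 + 616 = 9585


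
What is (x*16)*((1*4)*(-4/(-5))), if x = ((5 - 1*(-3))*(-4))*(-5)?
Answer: 8192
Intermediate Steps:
x = 160 (x = ((5 + 3)*(-4))*(-5) = (8*(-4))*(-5) = -32*(-5) = 160)
(x*16)*((1*4)*(-4/(-5))) = (160*16)*((1*4)*(-4/(-5))) = 2560*(4*(-4*(-1/5))) = 2560*(4*(4/5)) = 2560*(16/5) = 8192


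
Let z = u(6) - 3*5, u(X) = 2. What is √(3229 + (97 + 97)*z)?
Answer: √707 ≈ 26.589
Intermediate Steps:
z = -13 (z = 2 - 3*5 = 2 - 15 = -13)
√(3229 + (97 + 97)*z) = √(3229 + (97 + 97)*(-13)) = √(3229 + 194*(-13)) = √(3229 - 2522) = √707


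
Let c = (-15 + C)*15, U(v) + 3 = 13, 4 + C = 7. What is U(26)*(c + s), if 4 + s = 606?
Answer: 4220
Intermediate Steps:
C = 3 (C = -4 + 7 = 3)
U(v) = 10 (U(v) = -3 + 13 = 10)
c = -180 (c = (-15 + 3)*15 = -12*15 = -180)
s = 602 (s = -4 + 606 = 602)
U(26)*(c + s) = 10*(-180 + 602) = 10*422 = 4220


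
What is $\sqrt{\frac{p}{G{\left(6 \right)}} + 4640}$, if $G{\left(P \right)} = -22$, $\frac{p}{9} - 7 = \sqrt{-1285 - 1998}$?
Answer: $\frac{\sqrt{2244374 - 1386 i \sqrt{67}}}{22} \approx 68.097 - 0.17211 i$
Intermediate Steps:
$p = 63 + 63 i \sqrt{67}$ ($p = 63 + 9 \sqrt{-1285 - 1998} = 63 + 9 \sqrt{-3283} = 63 + 9 \cdot 7 i \sqrt{67} = 63 + 63 i \sqrt{67} \approx 63.0 + 515.68 i$)
$\sqrt{\frac{p}{G{\left(6 \right)}} + 4640} = \sqrt{\frac{63 + 63 i \sqrt{67}}{-22} + 4640} = \sqrt{\left(63 + 63 i \sqrt{67}\right) \left(- \frac{1}{22}\right) + 4640} = \sqrt{\left(- \frac{63}{22} - \frac{63 i \sqrt{67}}{22}\right) + 4640} = \sqrt{\frac{102017}{22} - \frac{63 i \sqrt{67}}{22}}$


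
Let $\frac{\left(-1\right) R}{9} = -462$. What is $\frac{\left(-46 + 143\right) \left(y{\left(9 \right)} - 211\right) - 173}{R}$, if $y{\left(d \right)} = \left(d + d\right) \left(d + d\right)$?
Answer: $\frac{1798}{693} \approx 2.5945$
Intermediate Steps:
$R = 4158$ ($R = \left(-9\right) \left(-462\right) = 4158$)
$y{\left(d \right)} = 4 d^{2}$ ($y{\left(d \right)} = 2 d 2 d = 4 d^{2}$)
$\frac{\left(-46 + 143\right) \left(y{\left(9 \right)} - 211\right) - 173}{R} = \frac{\left(-46 + 143\right) \left(4 \cdot 9^{2} - 211\right) - 173}{4158} = \left(97 \left(4 \cdot 81 - 211\right) - 173\right) \frac{1}{4158} = \left(97 \left(324 - 211\right) - 173\right) \frac{1}{4158} = \left(97 \cdot 113 - 173\right) \frac{1}{4158} = \left(10961 - 173\right) \frac{1}{4158} = 10788 \cdot \frac{1}{4158} = \frac{1798}{693}$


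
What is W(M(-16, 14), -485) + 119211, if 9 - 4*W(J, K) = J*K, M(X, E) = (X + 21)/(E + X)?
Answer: 951281/8 ≈ 1.1891e+5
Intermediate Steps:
M(X, E) = (21 + X)/(E + X)
W(J, K) = 9/4 - J*K/4
W(M(-16, 14), -485) + 119211 = (9/4 - ¼*(21 - 16)/(14 - 16)*(-485)) + 119211 = (9/4 - ¼*5/(-2)*(-485)) + 119211 = (9/4 - ¼*(-½*5)*(-485)) + 119211 = (9/4 - ¼*(-5/2)*(-485)) + 119211 = (9/4 - 2425/8) + 119211 = -2407/8 + 119211 = 951281/8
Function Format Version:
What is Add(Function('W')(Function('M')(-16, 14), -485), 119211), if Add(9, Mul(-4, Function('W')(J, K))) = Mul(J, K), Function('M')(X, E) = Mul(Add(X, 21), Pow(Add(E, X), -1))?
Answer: Rational(951281, 8) ≈ 1.1891e+5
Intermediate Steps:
Function('M')(X, E) = Mul(Pow(Add(E, X), -1), Add(21, X)) (Function('M')(X, E) = Mul(Add(21, X), Pow(Add(E, X), -1)) = Mul(Pow(Add(E, X), -1), Add(21, X)))
Function('W')(J, K) = Add(Rational(9, 4), Mul(Rational(-1, 4), J, K)) (Function('W')(J, K) = Add(Rational(9, 4), Mul(Rational(-1, 4), Mul(J, K))) = Add(Rational(9, 4), Mul(Rational(-1, 4), J, K)))
Add(Function('W')(Function('M')(-16, 14), -485), 119211) = Add(Add(Rational(9, 4), Mul(Rational(-1, 4), Mul(Pow(Add(14, -16), -1), Add(21, -16)), -485)), 119211) = Add(Add(Rational(9, 4), Mul(Rational(-1, 4), Mul(Pow(-2, -1), 5), -485)), 119211) = Add(Add(Rational(9, 4), Mul(Rational(-1, 4), Mul(Rational(-1, 2), 5), -485)), 119211) = Add(Add(Rational(9, 4), Mul(Rational(-1, 4), Rational(-5, 2), -485)), 119211) = Add(Add(Rational(9, 4), Rational(-2425, 8)), 119211) = Add(Rational(-2407, 8), 119211) = Rational(951281, 8)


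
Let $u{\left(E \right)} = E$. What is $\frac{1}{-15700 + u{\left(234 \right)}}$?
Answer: $- \frac{1}{15466} \approx -6.4658 \cdot 10^{-5}$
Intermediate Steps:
$\frac{1}{-15700 + u{\left(234 \right)}} = \frac{1}{-15700 + 234} = \frac{1}{-15466} = - \frac{1}{15466}$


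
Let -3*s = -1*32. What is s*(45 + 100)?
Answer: 4640/3 ≈ 1546.7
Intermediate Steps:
s = 32/3 (s = -(-1)*32/3 = -⅓*(-32) = 32/3 ≈ 10.667)
s*(45 + 100) = 32*(45 + 100)/3 = (32/3)*145 = 4640/3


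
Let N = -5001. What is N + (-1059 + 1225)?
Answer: -4835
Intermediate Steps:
N + (-1059 + 1225) = -5001 + (-1059 + 1225) = -5001 + 166 = -4835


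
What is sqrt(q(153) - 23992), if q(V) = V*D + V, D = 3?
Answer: 2*I*sqrt(5845) ≈ 152.91*I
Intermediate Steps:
q(V) = 4*V (q(V) = V*3 + V = 3*V + V = 4*V)
sqrt(q(153) - 23992) = sqrt(4*153 - 23992) = sqrt(612 - 23992) = sqrt(-23380) = 2*I*sqrt(5845)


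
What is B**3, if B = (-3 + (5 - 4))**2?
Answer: 64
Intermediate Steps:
B = 4 (B = (-3 + 1)**2 = (-2)**2 = 4)
B**3 = 4**3 = 64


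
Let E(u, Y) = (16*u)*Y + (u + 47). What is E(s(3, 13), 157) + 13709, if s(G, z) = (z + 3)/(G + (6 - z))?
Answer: 3704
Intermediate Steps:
s(G, z) = (3 + z)/(6 + G - z)
E(u, Y) = 47 + u + 16*Y*u (E(u, Y) = 16*Y*u + (47 + u) = 47 + u + 16*Y*u)
E(s(3, 13), 157) + 13709 = (47 + (3 + 13)/(6 + 3 - 1*13) + 16*157*((3 + 13)/(6 + 3 - 1*13))) + 13709 = (47 + 16/(6 + 3 - 13) + 16*157*(16/(6 + 3 - 13))) + 13709 = (47 + 16/(-4) + 16*157*(16/(-4))) + 13709 = (47 - ¼*16 + 16*157*(-¼*16)) + 13709 = (47 - 4 + 16*157*(-4)) + 13709 = (47 - 4 - 10048) + 13709 = -10005 + 13709 = 3704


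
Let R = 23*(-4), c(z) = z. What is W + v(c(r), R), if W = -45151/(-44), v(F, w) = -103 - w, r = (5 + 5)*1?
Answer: 44667/44 ≈ 1015.2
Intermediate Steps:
r = 10 (r = 10*1 = 10)
R = -92
W = 45151/44 (W = -45151*(-1/44) = 45151/44 ≈ 1026.2)
W + v(c(r), R) = 45151/44 + (-103 - 1*(-92)) = 45151/44 + (-103 + 92) = 45151/44 - 11 = 44667/44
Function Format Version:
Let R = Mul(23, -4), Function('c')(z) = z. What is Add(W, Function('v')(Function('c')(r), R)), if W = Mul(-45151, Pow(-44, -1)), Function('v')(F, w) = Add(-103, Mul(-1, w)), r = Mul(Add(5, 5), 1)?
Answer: Rational(44667, 44) ≈ 1015.2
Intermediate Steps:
r = 10 (r = Mul(10, 1) = 10)
R = -92
W = Rational(45151, 44) (W = Mul(-45151, Rational(-1, 44)) = Rational(45151, 44) ≈ 1026.2)
Add(W, Function('v')(Function('c')(r), R)) = Add(Rational(45151, 44), Add(-103, Mul(-1, -92))) = Add(Rational(45151, 44), Add(-103, 92)) = Add(Rational(45151, 44), -11) = Rational(44667, 44)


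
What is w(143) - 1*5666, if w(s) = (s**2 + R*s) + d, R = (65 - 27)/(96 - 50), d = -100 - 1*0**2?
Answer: 340426/23 ≈ 14801.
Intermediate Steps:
d = -100 (d = -100 - 1*0 = -100 + 0 = -100)
R = 19/23 (R = 38/46 = 38*(1/46) = 19/23 ≈ 0.82609)
w(s) = -100 + s**2 + 19*s/23 (w(s) = (s**2 + 19*s/23) - 100 = -100 + s**2 + 19*s/23)
w(143) - 1*5666 = (-100 + 143**2 + (19/23)*143) - 1*5666 = (-100 + 20449 + 2717/23) - 5666 = 470744/23 - 5666 = 340426/23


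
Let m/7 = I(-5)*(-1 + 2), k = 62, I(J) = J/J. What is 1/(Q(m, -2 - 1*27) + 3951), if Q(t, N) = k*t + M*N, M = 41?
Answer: 1/3196 ≈ 0.00031289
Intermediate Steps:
I(J) = 1
m = 7 (m = 7*(1*(-1 + 2)) = 7*(1*1) = 7*1 = 7)
Q(t, N) = 41*N + 62*t (Q(t, N) = 62*t + 41*N = 41*N + 62*t)
1/(Q(m, -2 - 1*27) + 3951) = 1/((41*(-2 - 1*27) + 62*7) + 3951) = 1/((41*(-2 - 27) + 434) + 3951) = 1/((41*(-29) + 434) + 3951) = 1/((-1189 + 434) + 3951) = 1/(-755 + 3951) = 1/3196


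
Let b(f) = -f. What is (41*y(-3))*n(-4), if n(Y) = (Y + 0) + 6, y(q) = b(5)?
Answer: -410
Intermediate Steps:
y(q) = -5 (y(q) = -1*5 = -5)
n(Y) = 6 + Y (n(Y) = Y + 6 = 6 + Y)
(41*y(-3))*n(-4) = (41*(-5))*(6 - 4) = -205*2 = -410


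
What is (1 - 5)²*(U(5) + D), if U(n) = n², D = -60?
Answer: -560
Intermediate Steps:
(1 - 5)²*(U(5) + D) = (1 - 5)²*(5² - 60) = (-4)²*(25 - 60) = 16*(-35) = -560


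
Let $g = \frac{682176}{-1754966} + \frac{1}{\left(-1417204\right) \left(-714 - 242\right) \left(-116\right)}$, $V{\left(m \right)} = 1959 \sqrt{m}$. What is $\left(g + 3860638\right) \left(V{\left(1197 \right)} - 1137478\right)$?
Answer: $- \frac{302802188518750712565375870879}{68953603407314336} + \frac{3128972097789492082918023897 \sqrt{133}}{137907206814628672} \approx -4.1297 \cdot 10^{12}$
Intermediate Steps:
$g = - \frac{53606159160642475}{137907206814628672}$ ($g = 682176 \left(- \frac{1}{1754966}\right) - \frac{1}{1417204 \left(\left(-956\right) \left(-116\right)\right)} = - \frac{341088}{877483} - \frac{1}{1417204 \cdot 110896} = - \frac{341088}{877483} - \frac{1}{157162254784} = - \frac{53606159160642475}{137907206814628672} \approx -0.38871$)
$\left(g + 3860638\right) \left(V{\left(1197 \right)} - 1137478\right) = \left(- \frac{53606159160642475}{137907206814628672} + 3860638\right) \left(1959 \sqrt{1197} - 1137478\right) = \frac{532409749496255246370261 \left(1959 \cdot 3 \sqrt{133} - 1137478\right)}{137907206814628672} = \frac{532409749496255246370261 \left(5877 \sqrt{133} - 1137478\right)}{137907206814628672} = \frac{532409749496255246370261 \left(-1137478 + 5877 \sqrt{133}\right)}{137907206814628672} = - \frac{302802188518750712565375870879}{68953603407314336} + \frac{3128972097789492082918023897 \sqrt{133}}{137907206814628672}$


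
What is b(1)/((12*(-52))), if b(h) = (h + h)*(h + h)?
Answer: -1/156 ≈ -0.0064103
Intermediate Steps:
b(h) = 4*h**2 (b(h) = (2*h)*(2*h) = 4*h**2)
b(1)/((12*(-52))) = (4*1**2)/((12*(-52))) = (4*1)/(-624) = 4*(-1/624) = -1/156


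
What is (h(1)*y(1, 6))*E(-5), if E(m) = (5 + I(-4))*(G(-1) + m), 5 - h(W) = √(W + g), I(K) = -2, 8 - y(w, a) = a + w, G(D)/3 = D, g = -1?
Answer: -120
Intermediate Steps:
G(D) = 3*D
y(w, a) = 8 - a - w (y(w, a) = 8 - (a + w) = 8 + (-a - w) = 8 - a - w)
h(W) = 5 - √(-1 + W) (h(W) = 5 - √(W - 1) = 5 - √(-1 + W))
E(m) = -9 + 3*m (E(m) = (5 - 2)*(3*(-1) + m) = 3*(-3 + m) = -9 + 3*m)
(h(1)*y(1, 6))*E(-5) = ((5 - √(-1 + 1))*(8 - 1*6 - 1*1))*(-9 + 3*(-5)) = ((5 - √0)*(8 - 6 - 1))*(-9 - 15) = ((5 - 1*0)*1)*(-24) = ((5 + 0)*1)*(-24) = (5*1)*(-24) = 5*(-24) = -120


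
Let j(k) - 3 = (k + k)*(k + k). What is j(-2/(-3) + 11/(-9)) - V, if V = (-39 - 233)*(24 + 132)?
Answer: 3437335/81 ≈ 42436.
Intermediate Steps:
j(k) = 3 + 4*k² (j(k) = 3 + (k + k)*(k + k) = 3 + (2*k)*(2*k) = 3 + 4*k²)
V = -42432 (V = -272*156 = -42432)
j(-2/(-3) + 11/(-9)) - V = (3 + 4*(-2/(-3) + 11/(-9))²) - 1*(-42432) = (3 + 4*(-2*(-⅓) + 11*(-⅑))²) + 42432 = (3 + 4*(⅔ - 11/9)²) + 42432 = (3 + 4*(-5/9)²) + 42432 = (3 + 4*(25/81)) + 42432 = (3 + 100/81) + 42432 = 343/81 + 42432 = 3437335/81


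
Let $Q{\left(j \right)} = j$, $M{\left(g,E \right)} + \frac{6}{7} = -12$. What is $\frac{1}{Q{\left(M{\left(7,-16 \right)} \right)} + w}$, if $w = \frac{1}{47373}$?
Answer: $- \frac{331611}{4263563} \approx -0.077778$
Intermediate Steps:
$M{\left(g,E \right)} = - \frac{90}{7}$ ($M{\left(g,E \right)} = - \frac{6}{7} - 12 = - \frac{90}{7}$)
$w = \frac{1}{47373} \approx 2.1109 \cdot 10^{-5}$
$\frac{1}{Q{\left(M{\left(7,-16 \right)} \right)} + w} = \frac{1}{- \frac{90}{7} + \frac{1}{47373}} = \frac{1}{- \frac{4263563}{331611}} = - \frac{331611}{4263563}$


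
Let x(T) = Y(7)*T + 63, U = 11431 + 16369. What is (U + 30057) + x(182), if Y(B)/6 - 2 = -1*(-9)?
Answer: 69932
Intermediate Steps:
Y(B) = 66 (Y(B) = 12 + 6*(-1*(-9)) = 12 + 6*9 = 12 + 54 = 66)
U = 27800
x(T) = 63 + 66*T (x(T) = 66*T + 63 = 63 + 66*T)
(U + 30057) + x(182) = (27800 + 30057) + (63 + 66*182) = 57857 + (63 + 12012) = 57857 + 12075 = 69932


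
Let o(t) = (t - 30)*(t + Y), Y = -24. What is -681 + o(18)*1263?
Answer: 90255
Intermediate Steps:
o(t) = (-30 + t)*(-24 + t) (o(t) = (t - 30)*(t - 24) = (-30 + t)*(-24 + t))
-681 + o(18)*1263 = -681 + (720 + 18² - 54*18)*1263 = -681 + (720 + 324 - 972)*1263 = -681 + 72*1263 = -681 + 90936 = 90255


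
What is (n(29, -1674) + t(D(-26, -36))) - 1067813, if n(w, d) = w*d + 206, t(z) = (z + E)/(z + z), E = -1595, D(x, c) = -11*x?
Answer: -58040075/52 ≈ -1.1162e+6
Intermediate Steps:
t(z) = (-1595 + z)/(2*z) (t(z) = (z - 1595)/(z + z) = (-1595 + z)/((2*z)) = (-1595 + z)*(1/(2*z)) = (-1595 + z)/(2*z))
n(w, d) = 206 + d*w (n(w, d) = d*w + 206 = 206 + d*w)
(n(29, -1674) + t(D(-26, -36))) - 1067813 = ((206 - 1674*29) + (-1595 - 11*(-26))/(2*((-11*(-26))))) - 1067813 = ((206 - 48546) + (½)*(-1595 + 286)/286) - 1067813 = (-48340 + (½)*(1/286)*(-1309)) - 1067813 = (-48340 - 119/52) - 1067813 = -2513799/52 - 1067813 = -58040075/52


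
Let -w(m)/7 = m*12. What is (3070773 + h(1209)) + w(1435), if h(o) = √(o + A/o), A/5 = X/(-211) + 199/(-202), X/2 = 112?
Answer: 2950233 + √356698269143194134/17176666 ≈ 2.9503e+6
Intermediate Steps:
X = 224 (X = 2*112 = 224)
A = -436185/42622 (A = 5*(224/(-211) + 199/(-202)) = 5*(224*(-1/211) + 199*(-1/202)) = 5*(-224/211 - 199/202) = 5*(-87237/42622) = -436185/42622 ≈ -10.234)
w(m) = -84*m (w(m) = -7*m*12 = -84*m)
h(o) = √(o - 436185/(42622*o))
(3070773 + h(1209)) + w(1435) = (3070773 + √(-18591077070/1209 + 1816634884*1209)/42622) - 84*1435 = (3070773 + √(-18591077070*1/1209 + 2196311574756)/42622) - 120540 = (3070773 + √(-6197025690/403 + 2196311574756)/42622) - 120540 = (3070773 + √(885107367600978/403)/42622) - 120540 = (3070773 + (√356698269143194134/403)/42622) - 120540 = (3070773 + √356698269143194134/17176666) - 120540 = 2950233 + √356698269143194134/17176666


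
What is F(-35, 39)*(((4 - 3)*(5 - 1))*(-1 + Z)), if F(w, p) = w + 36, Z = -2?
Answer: -12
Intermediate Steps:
F(w, p) = 36 + w
F(-35, 39)*(((4 - 3)*(5 - 1))*(-1 + Z)) = (36 - 35)*(((4 - 3)*(5 - 1))*(-1 - 2)) = 1*((1*4)*(-3)) = 1*(4*(-3)) = 1*(-12) = -12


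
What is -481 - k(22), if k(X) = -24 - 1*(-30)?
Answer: -487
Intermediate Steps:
k(X) = 6 (k(X) = -24 + 30 = 6)
-481 - k(22) = -481 - 1*6 = -481 - 6 = -487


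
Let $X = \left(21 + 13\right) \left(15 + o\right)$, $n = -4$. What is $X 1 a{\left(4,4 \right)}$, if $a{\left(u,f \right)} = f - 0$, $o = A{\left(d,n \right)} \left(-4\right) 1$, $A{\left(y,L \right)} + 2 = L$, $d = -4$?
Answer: $5304$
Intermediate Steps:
$A{\left(y,L \right)} = -2 + L$
$o = 24$ ($o = \left(-2 - 4\right) \left(-4\right) 1 = \left(-6\right) \left(-4\right) 1 = 24 \cdot 1 = 24$)
$X = 1326$ ($X = \left(21 + 13\right) \left(15 + 24\right) = 34 \cdot 39 = 1326$)
$a{\left(u,f \right)} = f$ ($a{\left(u,f \right)} = f + 0 = f$)
$X 1 a{\left(4,4 \right)} = 1326 \cdot 1 \cdot 4 = 1326 \cdot 4 = 5304$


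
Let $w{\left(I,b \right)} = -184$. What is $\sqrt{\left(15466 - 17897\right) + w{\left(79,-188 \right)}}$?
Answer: $i \sqrt{2615} \approx 51.137 i$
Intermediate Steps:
$\sqrt{\left(15466 - 17897\right) + w{\left(79,-188 \right)}} = \sqrt{\left(15466 - 17897\right) - 184} = \sqrt{-2431 - 184} = \sqrt{-2615} = i \sqrt{2615}$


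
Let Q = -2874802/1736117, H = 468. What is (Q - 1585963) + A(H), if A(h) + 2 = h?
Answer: -2752611169951/1736117 ≈ -1.5855e+6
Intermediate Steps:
A(h) = -2 + h
Q = -2874802/1736117 (Q = -2874802*1/1736117 = -2874802/1736117 ≈ -1.6559)
(Q - 1585963) + A(H) = (-2874802/1736117 - 1585963) + (-2 + 468) = -2753420200473/1736117 + 466 = -2752611169951/1736117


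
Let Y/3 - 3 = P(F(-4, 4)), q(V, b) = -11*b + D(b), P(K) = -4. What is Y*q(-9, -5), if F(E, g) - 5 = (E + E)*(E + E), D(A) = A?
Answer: -150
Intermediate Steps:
F(E, g) = 5 + 4*E² (F(E, g) = 5 + (E + E)*(E + E) = 5 + (2*E)*(2*E) = 5 + 4*E²)
q(V, b) = -10*b (q(V, b) = -11*b + b = -10*b)
Y = -3 (Y = 9 + 3*(-4) = 9 - 12 = -3)
Y*q(-9, -5) = -(-30)*(-5) = -3*50 = -150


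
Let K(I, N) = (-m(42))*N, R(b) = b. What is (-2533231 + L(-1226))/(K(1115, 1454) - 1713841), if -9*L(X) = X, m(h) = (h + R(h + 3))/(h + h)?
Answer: 319169942/216133713 ≈ 1.4767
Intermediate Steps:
m(h) = (3 + 2*h)/(2*h) (m(h) = (h + (h + 3))/(h + h) = (h + (3 + h))/((2*h)) = (3 + 2*h)*(1/(2*h)) = (3 + 2*h)/(2*h))
L(X) = -X/9
K(I, N) = -29*N/28 (K(I, N) = (-(3/2 + 42)/42)*N = (-87/(42*2))*N = (-1*29/28)*N = -29*N/28)
(-2533231 + L(-1226))/(K(1115, 1454) - 1713841) = (-2533231 - 1/9*(-1226))/(-29/28*1454 - 1713841) = (-2533231 + 1226/9)/(-21083/14 - 1713841) = -22797853/(9*(-24014857/14)) = -22797853/9*(-14/24014857) = 319169942/216133713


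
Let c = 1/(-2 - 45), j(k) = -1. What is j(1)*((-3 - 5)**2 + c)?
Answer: -3007/47 ≈ -63.979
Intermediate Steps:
c = -1/47 (c = 1/(-47) = -1/47 ≈ -0.021277)
j(1)*((-3 - 5)**2 + c) = -((-3 - 5)**2 - 1/47) = -((-8)**2 - 1/47) = -(64 - 1/47) = -1*3007/47 = -3007/47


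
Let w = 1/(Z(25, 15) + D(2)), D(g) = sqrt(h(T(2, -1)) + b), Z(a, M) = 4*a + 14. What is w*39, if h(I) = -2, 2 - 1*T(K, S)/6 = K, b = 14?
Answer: 741/2164 - 13*sqrt(3)/2164 ≈ 0.33202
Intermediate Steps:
T(K, S) = 12 - 6*K
Z(a, M) = 14 + 4*a
D(g) = 2*sqrt(3) (D(g) = sqrt(-2 + 14) = sqrt(12) = 2*sqrt(3))
w = 1/(114 + 2*sqrt(3)) (w = 1/((14 + 4*25) + 2*sqrt(3)) = 1/((14 + 100) + 2*sqrt(3)) = 1/(114 + 2*sqrt(3)) ≈ 0.0085132)
w*39 = (19/2164 - sqrt(3)/6492)*39 = 741/2164 - 13*sqrt(3)/2164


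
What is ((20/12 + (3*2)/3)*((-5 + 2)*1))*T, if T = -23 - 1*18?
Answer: 451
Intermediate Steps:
T = -41 (T = -23 - 18 = -41)
((20/12 + (3*2)/3)*((-5 + 2)*1))*T = ((20/12 + (3*2)/3)*((-5 + 2)*1))*(-41) = ((20*(1/12) + 6*(⅓))*(-3*1))*(-41) = ((5/3 + 2)*(-3))*(-41) = ((11/3)*(-3))*(-41) = -11*(-41) = 451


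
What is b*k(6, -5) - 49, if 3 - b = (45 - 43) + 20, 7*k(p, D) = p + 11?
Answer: -666/7 ≈ -95.143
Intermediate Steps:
k(p, D) = 11/7 + p/7 (k(p, D) = (p + 11)/7 = (11 + p)/7 = 11/7 + p/7)
b = -19 (b = 3 - ((45 - 43) + 20) = 3 - (2 + 20) = 3 - 1*22 = 3 - 22 = -19)
b*k(6, -5) - 49 = -19*(11/7 + (1/7)*6) - 49 = -19*(11/7 + 6/7) - 49 = -19*17/7 - 49 = -323/7 - 49 = -666/7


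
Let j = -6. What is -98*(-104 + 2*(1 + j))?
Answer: 11172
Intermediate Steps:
-98*(-104 + 2*(1 + j)) = -98*(-104 + 2*(1 - 6)) = -98*(-104 + 2*(-5)) = -98*(-104 - 10) = -98*(-114) = 11172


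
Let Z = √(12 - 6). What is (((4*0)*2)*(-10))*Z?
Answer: 0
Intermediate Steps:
Z = √6 ≈ 2.4495
(((4*0)*2)*(-10))*Z = (((4*0)*2)*(-10))*√6 = ((0*2)*(-10))*√6 = (0*(-10))*√6 = 0*√6 = 0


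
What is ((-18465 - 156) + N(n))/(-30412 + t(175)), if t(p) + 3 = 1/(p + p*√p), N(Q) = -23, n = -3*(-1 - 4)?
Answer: 3021706377487700/4929478629613999 + 16313500*√7/4929478629613999 ≈ 0.61299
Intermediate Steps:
n = 15 (n = -3*(-5) = 15)
t(p) = -3 + 1/(p + p^(3/2)) (t(p) = -3 + 1/(p + p*√p) = -3 + 1/(p + p^(3/2)))
((-18465 - 156) + N(n))/(-30412 + t(175)) = ((-18465 - 156) - 23)/(-30412 + (1 - 3*175 - 2625*√7)/(175 + 175^(3/2))) = (-18621 - 23)/(-30412 + (1 - 525 - 2625*√7)/(175 + 875*√7)) = -18644/(-30412 + (1 - 525 - 2625*√7)/(175 + 875*√7)) = -18644/(-30412 + (-524 - 2625*√7)/(175 + 875*√7))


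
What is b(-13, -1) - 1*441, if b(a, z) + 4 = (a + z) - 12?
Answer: -471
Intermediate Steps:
b(a, z) = -16 + a + z (b(a, z) = -4 + ((a + z) - 12) = -4 + (-12 + a + z) = -16 + a + z)
b(-13, -1) - 1*441 = (-16 - 13 - 1) - 1*441 = -30 - 441 = -471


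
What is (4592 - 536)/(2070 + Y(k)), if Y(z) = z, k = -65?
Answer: 4056/2005 ≈ 2.0229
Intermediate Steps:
(4592 - 536)/(2070 + Y(k)) = (4592 - 536)/(2070 - 65) = 4056/2005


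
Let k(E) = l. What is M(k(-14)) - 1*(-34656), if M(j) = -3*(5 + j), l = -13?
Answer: 34680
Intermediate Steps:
k(E) = -13
M(j) = -15 - 3*j
M(k(-14)) - 1*(-34656) = (-15 - 3*(-13)) - 1*(-34656) = (-15 + 39) + 34656 = 24 + 34656 = 34680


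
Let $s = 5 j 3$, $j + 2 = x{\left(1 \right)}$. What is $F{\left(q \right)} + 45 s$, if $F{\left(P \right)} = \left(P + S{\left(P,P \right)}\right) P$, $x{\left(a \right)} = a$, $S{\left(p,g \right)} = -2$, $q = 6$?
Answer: $-651$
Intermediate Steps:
$j = -1$ ($j = -2 + 1 = -1$)
$F{\left(P \right)} = P \left(-2 + P\right)$ ($F{\left(P \right)} = \left(P - 2\right) P = \left(-2 + P\right) P = P \left(-2 + P\right)$)
$s = -15$ ($s = 5 \left(-1\right) 3 = \left(-5\right) 3 = -15$)
$F{\left(q \right)} + 45 s = 6 \left(-2 + 6\right) + 45 \left(-15\right) = 6 \cdot 4 - 675 = 24 - 675 = -651$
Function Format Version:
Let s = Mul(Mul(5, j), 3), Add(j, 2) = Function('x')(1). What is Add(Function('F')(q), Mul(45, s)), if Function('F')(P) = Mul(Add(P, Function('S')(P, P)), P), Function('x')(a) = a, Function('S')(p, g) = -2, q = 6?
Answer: -651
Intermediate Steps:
j = -1 (j = Add(-2, 1) = -1)
Function('F')(P) = Mul(P, Add(-2, P)) (Function('F')(P) = Mul(Add(P, -2), P) = Mul(Add(-2, P), P) = Mul(P, Add(-2, P)))
s = -15 (s = Mul(Mul(5, -1), 3) = Mul(-5, 3) = -15)
Add(Function('F')(q), Mul(45, s)) = Add(Mul(6, Add(-2, 6)), Mul(45, -15)) = Add(Mul(6, 4), -675) = Add(24, -675) = -651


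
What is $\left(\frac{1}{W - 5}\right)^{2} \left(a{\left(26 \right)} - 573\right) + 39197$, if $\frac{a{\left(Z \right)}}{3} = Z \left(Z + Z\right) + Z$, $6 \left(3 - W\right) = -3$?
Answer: $\frac{122339}{3} \approx 40780.0$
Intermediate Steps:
$W = \frac{7}{2}$ ($W = 3 - - \frac{1}{2} = 3 + \frac{1}{2} = \frac{7}{2} \approx 3.5$)
$a{\left(Z \right)} = 3 Z + 6 Z^{2}$ ($a{\left(Z \right)} = 3 \left(Z \left(Z + Z\right) + Z\right) = 3 \left(Z 2 Z + Z\right) = 3 \left(2 Z^{2} + Z\right) = 3 \left(Z + 2 Z^{2}\right) = 3 Z + 6 Z^{2}$)
$\left(\frac{1}{W - 5}\right)^{2} \left(a{\left(26 \right)} - 573\right) + 39197 = \left(\frac{1}{\frac{7}{2} - 5}\right)^{2} \left(3 \cdot 26 \left(1 + 2 \cdot 26\right) - 573\right) + 39197 = \left(\frac{1}{- \frac{3}{2}}\right)^{2} \left(3 \cdot 26 \left(1 + 52\right) - 573\right) + 39197 = \left(- \frac{2}{3}\right)^{2} \left(3 \cdot 26 \cdot 53 - 573\right) + 39197 = \frac{4 \left(4134 - 573\right)}{9} + 39197 = \frac{4}{9} \cdot 3561 + 39197 = \frac{4748}{3} + 39197 = \frac{122339}{3}$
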